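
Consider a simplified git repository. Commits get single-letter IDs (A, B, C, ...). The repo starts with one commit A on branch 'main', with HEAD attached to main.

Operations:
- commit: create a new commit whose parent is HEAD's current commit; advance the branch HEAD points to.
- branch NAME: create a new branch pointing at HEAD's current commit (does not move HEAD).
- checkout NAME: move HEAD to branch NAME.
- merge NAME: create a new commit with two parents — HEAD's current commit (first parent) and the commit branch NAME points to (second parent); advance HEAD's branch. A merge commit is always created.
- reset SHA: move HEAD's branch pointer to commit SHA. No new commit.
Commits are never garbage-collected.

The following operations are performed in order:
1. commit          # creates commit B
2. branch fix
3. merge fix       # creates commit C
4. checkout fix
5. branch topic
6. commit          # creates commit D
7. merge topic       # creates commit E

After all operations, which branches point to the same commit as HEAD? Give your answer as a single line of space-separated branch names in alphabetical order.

After op 1 (commit): HEAD=main@B [main=B]
After op 2 (branch): HEAD=main@B [fix=B main=B]
After op 3 (merge): HEAD=main@C [fix=B main=C]
After op 4 (checkout): HEAD=fix@B [fix=B main=C]
After op 5 (branch): HEAD=fix@B [fix=B main=C topic=B]
After op 6 (commit): HEAD=fix@D [fix=D main=C topic=B]
After op 7 (merge): HEAD=fix@E [fix=E main=C topic=B]

Answer: fix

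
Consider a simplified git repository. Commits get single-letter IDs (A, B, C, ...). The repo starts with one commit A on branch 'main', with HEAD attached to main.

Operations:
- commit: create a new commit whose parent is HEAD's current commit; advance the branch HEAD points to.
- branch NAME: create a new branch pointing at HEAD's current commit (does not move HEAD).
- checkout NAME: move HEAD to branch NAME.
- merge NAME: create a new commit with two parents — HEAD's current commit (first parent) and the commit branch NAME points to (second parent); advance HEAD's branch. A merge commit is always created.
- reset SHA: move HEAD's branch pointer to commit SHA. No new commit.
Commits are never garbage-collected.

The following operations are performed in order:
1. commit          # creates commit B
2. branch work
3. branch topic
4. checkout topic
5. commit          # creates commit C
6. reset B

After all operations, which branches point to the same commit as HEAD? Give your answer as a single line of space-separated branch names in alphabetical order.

Answer: main topic work

Derivation:
After op 1 (commit): HEAD=main@B [main=B]
After op 2 (branch): HEAD=main@B [main=B work=B]
After op 3 (branch): HEAD=main@B [main=B topic=B work=B]
After op 4 (checkout): HEAD=topic@B [main=B topic=B work=B]
After op 5 (commit): HEAD=topic@C [main=B topic=C work=B]
After op 6 (reset): HEAD=topic@B [main=B topic=B work=B]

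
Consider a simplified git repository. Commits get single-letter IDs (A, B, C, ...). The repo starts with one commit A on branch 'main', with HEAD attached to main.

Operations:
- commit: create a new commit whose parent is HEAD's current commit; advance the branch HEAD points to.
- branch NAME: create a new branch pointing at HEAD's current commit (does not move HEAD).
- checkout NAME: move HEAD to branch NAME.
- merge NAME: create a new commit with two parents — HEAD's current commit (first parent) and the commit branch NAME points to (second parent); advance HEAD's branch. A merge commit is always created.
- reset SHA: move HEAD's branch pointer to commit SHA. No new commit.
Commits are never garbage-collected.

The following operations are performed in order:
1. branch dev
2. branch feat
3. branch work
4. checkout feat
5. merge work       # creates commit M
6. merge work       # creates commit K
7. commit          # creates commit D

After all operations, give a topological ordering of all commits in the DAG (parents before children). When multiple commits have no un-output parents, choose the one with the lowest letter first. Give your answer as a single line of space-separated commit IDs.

After op 1 (branch): HEAD=main@A [dev=A main=A]
After op 2 (branch): HEAD=main@A [dev=A feat=A main=A]
After op 3 (branch): HEAD=main@A [dev=A feat=A main=A work=A]
After op 4 (checkout): HEAD=feat@A [dev=A feat=A main=A work=A]
After op 5 (merge): HEAD=feat@M [dev=A feat=M main=A work=A]
After op 6 (merge): HEAD=feat@K [dev=A feat=K main=A work=A]
After op 7 (commit): HEAD=feat@D [dev=A feat=D main=A work=A]
commit A: parents=[]
commit D: parents=['K']
commit K: parents=['M', 'A']
commit M: parents=['A', 'A']

Answer: A M K D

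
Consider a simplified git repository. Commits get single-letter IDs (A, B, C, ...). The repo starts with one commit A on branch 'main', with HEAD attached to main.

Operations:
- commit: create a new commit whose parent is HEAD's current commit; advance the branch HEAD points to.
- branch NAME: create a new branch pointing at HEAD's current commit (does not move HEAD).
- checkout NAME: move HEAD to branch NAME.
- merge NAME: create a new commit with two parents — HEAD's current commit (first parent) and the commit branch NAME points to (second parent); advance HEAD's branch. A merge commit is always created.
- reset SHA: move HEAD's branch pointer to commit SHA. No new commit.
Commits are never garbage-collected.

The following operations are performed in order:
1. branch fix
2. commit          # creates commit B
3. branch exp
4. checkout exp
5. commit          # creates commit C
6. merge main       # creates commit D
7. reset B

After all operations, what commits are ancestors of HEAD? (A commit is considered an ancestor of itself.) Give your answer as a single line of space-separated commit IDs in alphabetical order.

After op 1 (branch): HEAD=main@A [fix=A main=A]
After op 2 (commit): HEAD=main@B [fix=A main=B]
After op 3 (branch): HEAD=main@B [exp=B fix=A main=B]
After op 4 (checkout): HEAD=exp@B [exp=B fix=A main=B]
After op 5 (commit): HEAD=exp@C [exp=C fix=A main=B]
After op 6 (merge): HEAD=exp@D [exp=D fix=A main=B]
After op 7 (reset): HEAD=exp@B [exp=B fix=A main=B]

Answer: A B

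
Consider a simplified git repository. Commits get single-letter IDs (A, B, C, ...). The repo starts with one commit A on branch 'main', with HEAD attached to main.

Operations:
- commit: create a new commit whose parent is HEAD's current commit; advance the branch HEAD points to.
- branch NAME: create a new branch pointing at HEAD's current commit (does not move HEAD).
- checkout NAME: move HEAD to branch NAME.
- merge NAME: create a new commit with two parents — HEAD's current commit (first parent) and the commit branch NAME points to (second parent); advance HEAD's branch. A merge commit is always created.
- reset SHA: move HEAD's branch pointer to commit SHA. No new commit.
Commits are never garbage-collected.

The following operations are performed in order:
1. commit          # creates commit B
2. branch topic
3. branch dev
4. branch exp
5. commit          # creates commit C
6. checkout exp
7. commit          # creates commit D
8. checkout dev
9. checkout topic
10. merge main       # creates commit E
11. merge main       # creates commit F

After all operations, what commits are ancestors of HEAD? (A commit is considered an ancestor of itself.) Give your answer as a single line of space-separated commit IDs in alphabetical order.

After op 1 (commit): HEAD=main@B [main=B]
After op 2 (branch): HEAD=main@B [main=B topic=B]
After op 3 (branch): HEAD=main@B [dev=B main=B topic=B]
After op 4 (branch): HEAD=main@B [dev=B exp=B main=B topic=B]
After op 5 (commit): HEAD=main@C [dev=B exp=B main=C topic=B]
After op 6 (checkout): HEAD=exp@B [dev=B exp=B main=C topic=B]
After op 7 (commit): HEAD=exp@D [dev=B exp=D main=C topic=B]
After op 8 (checkout): HEAD=dev@B [dev=B exp=D main=C topic=B]
After op 9 (checkout): HEAD=topic@B [dev=B exp=D main=C topic=B]
After op 10 (merge): HEAD=topic@E [dev=B exp=D main=C topic=E]
After op 11 (merge): HEAD=topic@F [dev=B exp=D main=C topic=F]

Answer: A B C E F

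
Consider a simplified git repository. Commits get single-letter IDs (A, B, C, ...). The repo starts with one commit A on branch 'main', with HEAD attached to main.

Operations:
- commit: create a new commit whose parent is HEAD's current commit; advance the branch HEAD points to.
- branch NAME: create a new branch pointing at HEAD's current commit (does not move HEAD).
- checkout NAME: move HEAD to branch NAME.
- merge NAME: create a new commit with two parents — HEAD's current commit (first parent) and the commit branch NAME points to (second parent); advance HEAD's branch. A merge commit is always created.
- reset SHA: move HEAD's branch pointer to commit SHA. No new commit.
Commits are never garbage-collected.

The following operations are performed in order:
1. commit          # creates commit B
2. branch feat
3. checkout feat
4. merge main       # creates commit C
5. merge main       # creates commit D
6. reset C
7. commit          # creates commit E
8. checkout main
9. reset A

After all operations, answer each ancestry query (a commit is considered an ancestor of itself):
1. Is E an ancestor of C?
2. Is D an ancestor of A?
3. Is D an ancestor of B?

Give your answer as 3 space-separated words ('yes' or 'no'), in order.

Answer: no no no

Derivation:
After op 1 (commit): HEAD=main@B [main=B]
After op 2 (branch): HEAD=main@B [feat=B main=B]
After op 3 (checkout): HEAD=feat@B [feat=B main=B]
After op 4 (merge): HEAD=feat@C [feat=C main=B]
After op 5 (merge): HEAD=feat@D [feat=D main=B]
After op 6 (reset): HEAD=feat@C [feat=C main=B]
After op 7 (commit): HEAD=feat@E [feat=E main=B]
After op 8 (checkout): HEAD=main@B [feat=E main=B]
After op 9 (reset): HEAD=main@A [feat=E main=A]
ancestors(C) = {A,B,C}; E in? no
ancestors(A) = {A}; D in? no
ancestors(B) = {A,B}; D in? no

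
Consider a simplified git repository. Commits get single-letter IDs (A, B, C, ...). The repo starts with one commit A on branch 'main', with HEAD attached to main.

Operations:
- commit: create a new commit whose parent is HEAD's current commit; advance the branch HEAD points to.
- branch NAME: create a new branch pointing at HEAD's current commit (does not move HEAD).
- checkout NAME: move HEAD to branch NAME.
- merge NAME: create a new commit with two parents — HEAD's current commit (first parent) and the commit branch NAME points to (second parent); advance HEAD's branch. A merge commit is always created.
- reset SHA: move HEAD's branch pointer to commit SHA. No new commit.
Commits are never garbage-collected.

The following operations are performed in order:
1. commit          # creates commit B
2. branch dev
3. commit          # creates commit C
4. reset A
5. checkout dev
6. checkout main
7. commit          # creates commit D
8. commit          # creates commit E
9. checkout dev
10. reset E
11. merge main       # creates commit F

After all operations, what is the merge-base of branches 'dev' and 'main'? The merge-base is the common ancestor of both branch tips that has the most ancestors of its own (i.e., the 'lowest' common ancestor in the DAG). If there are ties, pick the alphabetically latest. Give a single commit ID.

After op 1 (commit): HEAD=main@B [main=B]
After op 2 (branch): HEAD=main@B [dev=B main=B]
After op 3 (commit): HEAD=main@C [dev=B main=C]
After op 4 (reset): HEAD=main@A [dev=B main=A]
After op 5 (checkout): HEAD=dev@B [dev=B main=A]
After op 6 (checkout): HEAD=main@A [dev=B main=A]
After op 7 (commit): HEAD=main@D [dev=B main=D]
After op 8 (commit): HEAD=main@E [dev=B main=E]
After op 9 (checkout): HEAD=dev@B [dev=B main=E]
After op 10 (reset): HEAD=dev@E [dev=E main=E]
After op 11 (merge): HEAD=dev@F [dev=F main=E]
ancestors(dev=F): ['A', 'D', 'E', 'F']
ancestors(main=E): ['A', 'D', 'E']
common: ['A', 'D', 'E']

Answer: E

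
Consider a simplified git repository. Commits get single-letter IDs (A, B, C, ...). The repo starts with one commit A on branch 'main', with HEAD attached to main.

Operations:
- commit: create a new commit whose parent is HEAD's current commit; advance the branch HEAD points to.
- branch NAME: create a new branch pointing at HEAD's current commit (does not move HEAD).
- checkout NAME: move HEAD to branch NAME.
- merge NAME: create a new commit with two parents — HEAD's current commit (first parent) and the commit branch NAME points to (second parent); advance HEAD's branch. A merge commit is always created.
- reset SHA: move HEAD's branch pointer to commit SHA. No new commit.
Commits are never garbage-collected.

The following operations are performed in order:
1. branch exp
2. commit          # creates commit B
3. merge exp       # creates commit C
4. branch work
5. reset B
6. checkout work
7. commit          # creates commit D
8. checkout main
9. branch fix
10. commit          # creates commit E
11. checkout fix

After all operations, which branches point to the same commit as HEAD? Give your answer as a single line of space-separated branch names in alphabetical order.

After op 1 (branch): HEAD=main@A [exp=A main=A]
After op 2 (commit): HEAD=main@B [exp=A main=B]
After op 3 (merge): HEAD=main@C [exp=A main=C]
After op 4 (branch): HEAD=main@C [exp=A main=C work=C]
After op 5 (reset): HEAD=main@B [exp=A main=B work=C]
After op 6 (checkout): HEAD=work@C [exp=A main=B work=C]
After op 7 (commit): HEAD=work@D [exp=A main=B work=D]
After op 8 (checkout): HEAD=main@B [exp=A main=B work=D]
After op 9 (branch): HEAD=main@B [exp=A fix=B main=B work=D]
After op 10 (commit): HEAD=main@E [exp=A fix=B main=E work=D]
After op 11 (checkout): HEAD=fix@B [exp=A fix=B main=E work=D]

Answer: fix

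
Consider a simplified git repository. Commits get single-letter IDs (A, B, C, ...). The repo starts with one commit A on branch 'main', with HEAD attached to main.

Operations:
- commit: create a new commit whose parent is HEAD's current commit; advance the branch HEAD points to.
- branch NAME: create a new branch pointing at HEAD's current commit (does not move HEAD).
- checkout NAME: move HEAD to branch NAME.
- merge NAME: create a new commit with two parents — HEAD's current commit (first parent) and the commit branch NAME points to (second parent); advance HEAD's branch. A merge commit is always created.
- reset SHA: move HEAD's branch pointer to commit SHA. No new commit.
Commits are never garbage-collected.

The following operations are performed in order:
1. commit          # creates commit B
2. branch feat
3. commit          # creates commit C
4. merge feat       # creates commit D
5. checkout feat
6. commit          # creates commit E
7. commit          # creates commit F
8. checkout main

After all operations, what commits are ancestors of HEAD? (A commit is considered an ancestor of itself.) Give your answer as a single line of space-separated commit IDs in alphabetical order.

After op 1 (commit): HEAD=main@B [main=B]
After op 2 (branch): HEAD=main@B [feat=B main=B]
After op 3 (commit): HEAD=main@C [feat=B main=C]
After op 4 (merge): HEAD=main@D [feat=B main=D]
After op 5 (checkout): HEAD=feat@B [feat=B main=D]
After op 6 (commit): HEAD=feat@E [feat=E main=D]
After op 7 (commit): HEAD=feat@F [feat=F main=D]
After op 8 (checkout): HEAD=main@D [feat=F main=D]

Answer: A B C D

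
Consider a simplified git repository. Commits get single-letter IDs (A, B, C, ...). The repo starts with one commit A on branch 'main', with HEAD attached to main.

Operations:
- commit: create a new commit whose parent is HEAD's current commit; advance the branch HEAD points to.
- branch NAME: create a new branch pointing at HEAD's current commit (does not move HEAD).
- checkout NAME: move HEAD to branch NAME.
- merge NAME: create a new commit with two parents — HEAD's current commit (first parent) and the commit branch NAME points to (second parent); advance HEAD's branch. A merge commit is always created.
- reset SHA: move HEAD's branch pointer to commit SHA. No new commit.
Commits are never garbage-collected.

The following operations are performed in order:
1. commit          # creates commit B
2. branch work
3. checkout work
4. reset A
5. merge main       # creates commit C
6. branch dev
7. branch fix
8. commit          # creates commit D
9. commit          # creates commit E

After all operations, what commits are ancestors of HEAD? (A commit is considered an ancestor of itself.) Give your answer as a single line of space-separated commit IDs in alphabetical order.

After op 1 (commit): HEAD=main@B [main=B]
After op 2 (branch): HEAD=main@B [main=B work=B]
After op 3 (checkout): HEAD=work@B [main=B work=B]
After op 4 (reset): HEAD=work@A [main=B work=A]
After op 5 (merge): HEAD=work@C [main=B work=C]
After op 6 (branch): HEAD=work@C [dev=C main=B work=C]
After op 7 (branch): HEAD=work@C [dev=C fix=C main=B work=C]
After op 8 (commit): HEAD=work@D [dev=C fix=C main=B work=D]
After op 9 (commit): HEAD=work@E [dev=C fix=C main=B work=E]

Answer: A B C D E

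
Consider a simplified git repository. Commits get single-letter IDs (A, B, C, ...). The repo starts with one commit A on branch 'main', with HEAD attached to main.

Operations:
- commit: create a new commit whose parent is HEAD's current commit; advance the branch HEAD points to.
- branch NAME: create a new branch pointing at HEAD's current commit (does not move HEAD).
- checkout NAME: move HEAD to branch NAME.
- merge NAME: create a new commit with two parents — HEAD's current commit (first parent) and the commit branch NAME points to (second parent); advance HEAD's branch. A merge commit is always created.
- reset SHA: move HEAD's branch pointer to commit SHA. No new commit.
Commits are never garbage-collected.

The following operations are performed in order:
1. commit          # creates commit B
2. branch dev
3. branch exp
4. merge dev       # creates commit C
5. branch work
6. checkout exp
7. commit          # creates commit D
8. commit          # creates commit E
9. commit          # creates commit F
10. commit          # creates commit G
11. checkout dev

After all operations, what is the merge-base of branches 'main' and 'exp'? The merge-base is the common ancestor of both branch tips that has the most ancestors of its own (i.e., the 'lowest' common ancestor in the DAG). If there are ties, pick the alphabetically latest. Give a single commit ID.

Answer: B

Derivation:
After op 1 (commit): HEAD=main@B [main=B]
After op 2 (branch): HEAD=main@B [dev=B main=B]
After op 3 (branch): HEAD=main@B [dev=B exp=B main=B]
After op 4 (merge): HEAD=main@C [dev=B exp=B main=C]
After op 5 (branch): HEAD=main@C [dev=B exp=B main=C work=C]
After op 6 (checkout): HEAD=exp@B [dev=B exp=B main=C work=C]
After op 7 (commit): HEAD=exp@D [dev=B exp=D main=C work=C]
After op 8 (commit): HEAD=exp@E [dev=B exp=E main=C work=C]
After op 9 (commit): HEAD=exp@F [dev=B exp=F main=C work=C]
After op 10 (commit): HEAD=exp@G [dev=B exp=G main=C work=C]
After op 11 (checkout): HEAD=dev@B [dev=B exp=G main=C work=C]
ancestors(main=C): ['A', 'B', 'C']
ancestors(exp=G): ['A', 'B', 'D', 'E', 'F', 'G']
common: ['A', 'B']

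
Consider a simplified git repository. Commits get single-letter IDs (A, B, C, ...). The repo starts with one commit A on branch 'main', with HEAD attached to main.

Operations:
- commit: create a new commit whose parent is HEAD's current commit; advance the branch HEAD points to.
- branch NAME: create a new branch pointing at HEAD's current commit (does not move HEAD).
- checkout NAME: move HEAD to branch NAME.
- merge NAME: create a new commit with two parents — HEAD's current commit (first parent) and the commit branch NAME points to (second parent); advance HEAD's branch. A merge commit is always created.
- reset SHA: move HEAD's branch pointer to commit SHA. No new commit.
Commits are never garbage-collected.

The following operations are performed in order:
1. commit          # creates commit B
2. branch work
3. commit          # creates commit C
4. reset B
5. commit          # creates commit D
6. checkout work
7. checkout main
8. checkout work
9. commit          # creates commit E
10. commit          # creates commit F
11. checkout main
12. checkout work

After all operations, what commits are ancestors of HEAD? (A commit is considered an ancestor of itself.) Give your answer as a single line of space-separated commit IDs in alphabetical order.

After op 1 (commit): HEAD=main@B [main=B]
After op 2 (branch): HEAD=main@B [main=B work=B]
After op 3 (commit): HEAD=main@C [main=C work=B]
After op 4 (reset): HEAD=main@B [main=B work=B]
After op 5 (commit): HEAD=main@D [main=D work=B]
After op 6 (checkout): HEAD=work@B [main=D work=B]
After op 7 (checkout): HEAD=main@D [main=D work=B]
After op 8 (checkout): HEAD=work@B [main=D work=B]
After op 9 (commit): HEAD=work@E [main=D work=E]
After op 10 (commit): HEAD=work@F [main=D work=F]
After op 11 (checkout): HEAD=main@D [main=D work=F]
After op 12 (checkout): HEAD=work@F [main=D work=F]

Answer: A B E F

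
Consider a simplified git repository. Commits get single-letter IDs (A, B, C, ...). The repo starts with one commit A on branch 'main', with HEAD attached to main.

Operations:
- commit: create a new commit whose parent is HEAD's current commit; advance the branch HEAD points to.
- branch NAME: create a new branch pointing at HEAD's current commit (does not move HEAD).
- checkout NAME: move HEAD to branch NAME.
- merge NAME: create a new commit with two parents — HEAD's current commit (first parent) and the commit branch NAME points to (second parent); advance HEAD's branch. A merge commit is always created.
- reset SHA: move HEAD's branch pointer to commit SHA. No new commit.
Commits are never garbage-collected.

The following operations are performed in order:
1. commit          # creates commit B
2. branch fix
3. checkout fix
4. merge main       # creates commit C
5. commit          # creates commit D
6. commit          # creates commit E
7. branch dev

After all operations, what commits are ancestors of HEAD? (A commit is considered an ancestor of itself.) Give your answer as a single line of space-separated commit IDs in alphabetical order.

Answer: A B C D E

Derivation:
After op 1 (commit): HEAD=main@B [main=B]
After op 2 (branch): HEAD=main@B [fix=B main=B]
After op 3 (checkout): HEAD=fix@B [fix=B main=B]
After op 4 (merge): HEAD=fix@C [fix=C main=B]
After op 5 (commit): HEAD=fix@D [fix=D main=B]
After op 6 (commit): HEAD=fix@E [fix=E main=B]
After op 7 (branch): HEAD=fix@E [dev=E fix=E main=B]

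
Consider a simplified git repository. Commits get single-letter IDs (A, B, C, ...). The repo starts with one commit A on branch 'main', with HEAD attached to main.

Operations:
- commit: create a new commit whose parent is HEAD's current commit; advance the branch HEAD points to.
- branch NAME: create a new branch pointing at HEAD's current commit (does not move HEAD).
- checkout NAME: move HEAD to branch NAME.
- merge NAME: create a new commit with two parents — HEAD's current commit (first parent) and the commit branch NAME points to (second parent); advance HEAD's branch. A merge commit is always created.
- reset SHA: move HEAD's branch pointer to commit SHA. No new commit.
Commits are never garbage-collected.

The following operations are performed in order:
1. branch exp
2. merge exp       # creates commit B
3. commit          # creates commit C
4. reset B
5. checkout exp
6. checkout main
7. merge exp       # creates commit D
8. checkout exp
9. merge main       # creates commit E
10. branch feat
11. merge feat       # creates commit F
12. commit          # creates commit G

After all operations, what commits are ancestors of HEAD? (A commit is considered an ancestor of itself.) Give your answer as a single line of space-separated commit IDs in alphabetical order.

After op 1 (branch): HEAD=main@A [exp=A main=A]
After op 2 (merge): HEAD=main@B [exp=A main=B]
After op 3 (commit): HEAD=main@C [exp=A main=C]
After op 4 (reset): HEAD=main@B [exp=A main=B]
After op 5 (checkout): HEAD=exp@A [exp=A main=B]
After op 6 (checkout): HEAD=main@B [exp=A main=B]
After op 7 (merge): HEAD=main@D [exp=A main=D]
After op 8 (checkout): HEAD=exp@A [exp=A main=D]
After op 9 (merge): HEAD=exp@E [exp=E main=D]
After op 10 (branch): HEAD=exp@E [exp=E feat=E main=D]
After op 11 (merge): HEAD=exp@F [exp=F feat=E main=D]
After op 12 (commit): HEAD=exp@G [exp=G feat=E main=D]

Answer: A B D E F G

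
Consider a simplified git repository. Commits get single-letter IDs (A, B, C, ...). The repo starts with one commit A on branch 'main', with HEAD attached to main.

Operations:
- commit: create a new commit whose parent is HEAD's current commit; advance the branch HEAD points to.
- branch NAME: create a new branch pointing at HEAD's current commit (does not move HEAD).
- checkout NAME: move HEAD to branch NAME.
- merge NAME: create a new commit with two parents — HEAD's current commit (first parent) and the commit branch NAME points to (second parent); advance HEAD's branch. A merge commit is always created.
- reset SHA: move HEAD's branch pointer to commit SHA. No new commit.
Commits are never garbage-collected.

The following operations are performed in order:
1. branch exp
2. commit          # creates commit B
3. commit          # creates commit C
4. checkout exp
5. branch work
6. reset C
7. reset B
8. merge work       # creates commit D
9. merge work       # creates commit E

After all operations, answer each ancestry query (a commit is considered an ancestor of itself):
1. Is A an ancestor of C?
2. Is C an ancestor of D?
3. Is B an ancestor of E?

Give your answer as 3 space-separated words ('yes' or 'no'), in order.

After op 1 (branch): HEAD=main@A [exp=A main=A]
After op 2 (commit): HEAD=main@B [exp=A main=B]
After op 3 (commit): HEAD=main@C [exp=A main=C]
After op 4 (checkout): HEAD=exp@A [exp=A main=C]
After op 5 (branch): HEAD=exp@A [exp=A main=C work=A]
After op 6 (reset): HEAD=exp@C [exp=C main=C work=A]
After op 7 (reset): HEAD=exp@B [exp=B main=C work=A]
After op 8 (merge): HEAD=exp@D [exp=D main=C work=A]
After op 9 (merge): HEAD=exp@E [exp=E main=C work=A]
ancestors(C) = {A,B,C}; A in? yes
ancestors(D) = {A,B,D}; C in? no
ancestors(E) = {A,B,D,E}; B in? yes

Answer: yes no yes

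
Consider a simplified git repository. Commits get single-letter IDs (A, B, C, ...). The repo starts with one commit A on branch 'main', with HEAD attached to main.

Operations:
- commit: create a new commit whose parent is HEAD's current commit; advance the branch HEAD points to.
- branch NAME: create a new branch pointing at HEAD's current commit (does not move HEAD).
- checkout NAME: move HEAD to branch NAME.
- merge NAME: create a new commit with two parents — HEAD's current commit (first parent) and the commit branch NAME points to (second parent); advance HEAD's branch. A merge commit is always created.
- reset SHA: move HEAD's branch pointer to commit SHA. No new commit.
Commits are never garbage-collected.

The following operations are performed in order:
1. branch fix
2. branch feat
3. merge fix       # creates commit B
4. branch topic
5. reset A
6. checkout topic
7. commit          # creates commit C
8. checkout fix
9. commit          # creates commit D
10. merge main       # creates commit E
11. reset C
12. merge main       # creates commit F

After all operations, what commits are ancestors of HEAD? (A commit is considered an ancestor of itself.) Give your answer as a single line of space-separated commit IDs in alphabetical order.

After op 1 (branch): HEAD=main@A [fix=A main=A]
After op 2 (branch): HEAD=main@A [feat=A fix=A main=A]
After op 3 (merge): HEAD=main@B [feat=A fix=A main=B]
After op 4 (branch): HEAD=main@B [feat=A fix=A main=B topic=B]
After op 5 (reset): HEAD=main@A [feat=A fix=A main=A topic=B]
After op 6 (checkout): HEAD=topic@B [feat=A fix=A main=A topic=B]
After op 7 (commit): HEAD=topic@C [feat=A fix=A main=A topic=C]
After op 8 (checkout): HEAD=fix@A [feat=A fix=A main=A topic=C]
After op 9 (commit): HEAD=fix@D [feat=A fix=D main=A topic=C]
After op 10 (merge): HEAD=fix@E [feat=A fix=E main=A topic=C]
After op 11 (reset): HEAD=fix@C [feat=A fix=C main=A topic=C]
After op 12 (merge): HEAD=fix@F [feat=A fix=F main=A topic=C]

Answer: A B C F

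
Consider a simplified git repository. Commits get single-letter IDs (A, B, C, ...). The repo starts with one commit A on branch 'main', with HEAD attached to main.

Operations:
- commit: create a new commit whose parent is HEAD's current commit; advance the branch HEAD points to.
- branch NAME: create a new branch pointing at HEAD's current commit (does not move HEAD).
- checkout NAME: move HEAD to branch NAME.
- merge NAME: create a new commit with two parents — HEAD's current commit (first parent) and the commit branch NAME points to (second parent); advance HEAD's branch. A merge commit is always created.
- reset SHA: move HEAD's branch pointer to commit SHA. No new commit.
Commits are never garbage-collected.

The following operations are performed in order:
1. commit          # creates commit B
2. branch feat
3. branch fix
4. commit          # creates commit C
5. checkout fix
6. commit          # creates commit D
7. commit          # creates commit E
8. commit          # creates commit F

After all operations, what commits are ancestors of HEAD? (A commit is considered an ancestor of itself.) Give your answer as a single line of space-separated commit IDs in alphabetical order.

After op 1 (commit): HEAD=main@B [main=B]
After op 2 (branch): HEAD=main@B [feat=B main=B]
After op 3 (branch): HEAD=main@B [feat=B fix=B main=B]
After op 4 (commit): HEAD=main@C [feat=B fix=B main=C]
After op 5 (checkout): HEAD=fix@B [feat=B fix=B main=C]
After op 6 (commit): HEAD=fix@D [feat=B fix=D main=C]
After op 7 (commit): HEAD=fix@E [feat=B fix=E main=C]
After op 8 (commit): HEAD=fix@F [feat=B fix=F main=C]

Answer: A B D E F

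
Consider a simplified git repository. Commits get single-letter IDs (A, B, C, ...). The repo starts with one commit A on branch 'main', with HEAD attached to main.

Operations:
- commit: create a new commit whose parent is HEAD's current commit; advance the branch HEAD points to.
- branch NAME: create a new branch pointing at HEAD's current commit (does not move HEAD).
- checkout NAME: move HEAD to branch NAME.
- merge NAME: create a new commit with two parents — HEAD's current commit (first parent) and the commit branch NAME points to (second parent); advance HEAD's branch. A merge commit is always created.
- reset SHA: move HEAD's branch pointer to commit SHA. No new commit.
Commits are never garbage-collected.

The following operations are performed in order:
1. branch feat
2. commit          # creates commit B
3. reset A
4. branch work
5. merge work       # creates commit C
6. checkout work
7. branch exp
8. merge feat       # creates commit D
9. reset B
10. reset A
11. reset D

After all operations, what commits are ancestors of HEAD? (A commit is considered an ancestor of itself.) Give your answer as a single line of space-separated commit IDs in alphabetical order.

After op 1 (branch): HEAD=main@A [feat=A main=A]
After op 2 (commit): HEAD=main@B [feat=A main=B]
After op 3 (reset): HEAD=main@A [feat=A main=A]
After op 4 (branch): HEAD=main@A [feat=A main=A work=A]
After op 5 (merge): HEAD=main@C [feat=A main=C work=A]
After op 6 (checkout): HEAD=work@A [feat=A main=C work=A]
After op 7 (branch): HEAD=work@A [exp=A feat=A main=C work=A]
After op 8 (merge): HEAD=work@D [exp=A feat=A main=C work=D]
After op 9 (reset): HEAD=work@B [exp=A feat=A main=C work=B]
After op 10 (reset): HEAD=work@A [exp=A feat=A main=C work=A]
After op 11 (reset): HEAD=work@D [exp=A feat=A main=C work=D]

Answer: A D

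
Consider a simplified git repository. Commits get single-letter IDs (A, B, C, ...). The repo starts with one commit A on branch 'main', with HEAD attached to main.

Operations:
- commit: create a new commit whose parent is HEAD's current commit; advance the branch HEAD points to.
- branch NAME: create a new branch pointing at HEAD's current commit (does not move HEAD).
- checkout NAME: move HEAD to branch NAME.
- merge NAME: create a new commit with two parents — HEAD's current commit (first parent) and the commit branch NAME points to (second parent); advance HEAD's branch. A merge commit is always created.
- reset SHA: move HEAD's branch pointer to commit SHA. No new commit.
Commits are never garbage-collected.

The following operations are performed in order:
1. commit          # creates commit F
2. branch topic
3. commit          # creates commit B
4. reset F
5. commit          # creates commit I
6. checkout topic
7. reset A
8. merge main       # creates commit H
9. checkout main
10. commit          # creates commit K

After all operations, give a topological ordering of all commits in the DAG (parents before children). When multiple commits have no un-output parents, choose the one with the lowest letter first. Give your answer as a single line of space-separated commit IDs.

Answer: A F B I H K

Derivation:
After op 1 (commit): HEAD=main@F [main=F]
After op 2 (branch): HEAD=main@F [main=F topic=F]
After op 3 (commit): HEAD=main@B [main=B topic=F]
After op 4 (reset): HEAD=main@F [main=F topic=F]
After op 5 (commit): HEAD=main@I [main=I topic=F]
After op 6 (checkout): HEAD=topic@F [main=I topic=F]
After op 7 (reset): HEAD=topic@A [main=I topic=A]
After op 8 (merge): HEAD=topic@H [main=I topic=H]
After op 9 (checkout): HEAD=main@I [main=I topic=H]
After op 10 (commit): HEAD=main@K [main=K topic=H]
commit A: parents=[]
commit B: parents=['F']
commit F: parents=['A']
commit H: parents=['A', 'I']
commit I: parents=['F']
commit K: parents=['I']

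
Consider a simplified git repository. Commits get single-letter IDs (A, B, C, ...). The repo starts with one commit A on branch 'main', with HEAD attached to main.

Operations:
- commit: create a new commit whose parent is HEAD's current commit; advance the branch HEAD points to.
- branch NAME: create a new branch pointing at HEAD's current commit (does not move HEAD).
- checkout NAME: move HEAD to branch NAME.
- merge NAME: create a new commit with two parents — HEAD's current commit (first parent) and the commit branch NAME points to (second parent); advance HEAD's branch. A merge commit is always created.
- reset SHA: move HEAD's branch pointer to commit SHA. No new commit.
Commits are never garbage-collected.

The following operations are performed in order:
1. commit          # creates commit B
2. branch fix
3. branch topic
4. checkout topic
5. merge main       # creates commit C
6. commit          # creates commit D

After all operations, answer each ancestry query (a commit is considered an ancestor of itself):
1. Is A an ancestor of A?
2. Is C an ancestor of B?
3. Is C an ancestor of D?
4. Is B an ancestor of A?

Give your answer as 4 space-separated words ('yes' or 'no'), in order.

Answer: yes no yes no

Derivation:
After op 1 (commit): HEAD=main@B [main=B]
After op 2 (branch): HEAD=main@B [fix=B main=B]
After op 3 (branch): HEAD=main@B [fix=B main=B topic=B]
After op 4 (checkout): HEAD=topic@B [fix=B main=B topic=B]
After op 5 (merge): HEAD=topic@C [fix=B main=B topic=C]
After op 6 (commit): HEAD=topic@D [fix=B main=B topic=D]
ancestors(A) = {A}; A in? yes
ancestors(B) = {A,B}; C in? no
ancestors(D) = {A,B,C,D}; C in? yes
ancestors(A) = {A}; B in? no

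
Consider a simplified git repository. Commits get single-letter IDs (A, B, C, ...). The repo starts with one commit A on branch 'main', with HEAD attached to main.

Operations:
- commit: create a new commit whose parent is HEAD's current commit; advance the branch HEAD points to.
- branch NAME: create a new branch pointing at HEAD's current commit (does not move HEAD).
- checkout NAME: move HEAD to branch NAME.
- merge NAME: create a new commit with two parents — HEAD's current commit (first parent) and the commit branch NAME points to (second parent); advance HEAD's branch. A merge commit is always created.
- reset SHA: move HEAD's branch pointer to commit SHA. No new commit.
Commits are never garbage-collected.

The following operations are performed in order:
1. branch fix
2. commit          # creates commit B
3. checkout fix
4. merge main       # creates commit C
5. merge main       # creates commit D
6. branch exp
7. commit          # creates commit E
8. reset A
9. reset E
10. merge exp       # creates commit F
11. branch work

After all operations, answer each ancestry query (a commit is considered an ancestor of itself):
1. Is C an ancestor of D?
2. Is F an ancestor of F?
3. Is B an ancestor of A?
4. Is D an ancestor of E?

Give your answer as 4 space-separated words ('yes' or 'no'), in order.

After op 1 (branch): HEAD=main@A [fix=A main=A]
After op 2 (commit): HEAD=main@B [fix=A main=B]
After op 3 (checkout): HEAD=fix@A [fix=A main=B]
After op 4 (merge): HEAD=fix@C [fix=C main=B]
After op 5 (merge): HEAD=fix@D [fix=D main=B]
After op 6 (branch): HEAD=fix@D [exp=D fix=D main=B]
After op 7 (commit): HEAD=fix@E [exp=D fix=E main=B]
After op 8 (reset): HEAD=fix@A [exp=D fix=A main=B]
After op 9 (reset): HEAD=fix@E [exp=D fix=E main=B]
After op 10 (merge): HEAD=fix@F [exp=D fix=F main=B]
After op 11 (branch): HEAD=fix@F [exp=D fix=F main=B work=F]
ancestors(D) = {A,B,C,D}; C in? yes
ancestors(F) = {A,B,C,D,E,F}; F in? yes
ancestors(A) = {A}; B in? no
ancestors(E) = {A,B,C,D,E}; D in? yes

Answer: yes yes no yes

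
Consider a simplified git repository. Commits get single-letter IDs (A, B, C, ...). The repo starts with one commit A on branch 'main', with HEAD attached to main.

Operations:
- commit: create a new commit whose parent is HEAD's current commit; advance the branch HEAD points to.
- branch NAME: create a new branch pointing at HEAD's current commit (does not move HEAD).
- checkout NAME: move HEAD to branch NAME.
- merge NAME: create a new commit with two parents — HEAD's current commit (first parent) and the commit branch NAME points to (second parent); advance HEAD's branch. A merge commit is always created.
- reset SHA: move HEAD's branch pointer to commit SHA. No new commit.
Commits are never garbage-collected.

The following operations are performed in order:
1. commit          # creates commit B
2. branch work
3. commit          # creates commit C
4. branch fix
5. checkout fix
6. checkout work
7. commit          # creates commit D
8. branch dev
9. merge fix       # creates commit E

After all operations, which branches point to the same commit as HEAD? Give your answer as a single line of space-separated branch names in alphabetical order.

After op 1 (commit): HEAD=main@B [main=B]
After op 2 (branch): HEAD=main@B [main=B work=B]
After op 3 (commit): HEAD=main@C [main=C work=B]
After op 4 (branch): HEAD=main@C [fix=C main=C work=B]
After op 5 (checkout): HEAD=fix@C [fix=C main=C work=B]
After op 6 (checkout): HEAD=work@B [fix=C main=C work=B]
After op 7 (commit): HEAD=work@D [fix=C main=C work=D]
After op 8 (branch): HEAD=work@D [dev=D fix=C main=C work=D]
After op 9 (merge): HEAD=work@E [dev=D fix=C main=C work=E]

Answer: work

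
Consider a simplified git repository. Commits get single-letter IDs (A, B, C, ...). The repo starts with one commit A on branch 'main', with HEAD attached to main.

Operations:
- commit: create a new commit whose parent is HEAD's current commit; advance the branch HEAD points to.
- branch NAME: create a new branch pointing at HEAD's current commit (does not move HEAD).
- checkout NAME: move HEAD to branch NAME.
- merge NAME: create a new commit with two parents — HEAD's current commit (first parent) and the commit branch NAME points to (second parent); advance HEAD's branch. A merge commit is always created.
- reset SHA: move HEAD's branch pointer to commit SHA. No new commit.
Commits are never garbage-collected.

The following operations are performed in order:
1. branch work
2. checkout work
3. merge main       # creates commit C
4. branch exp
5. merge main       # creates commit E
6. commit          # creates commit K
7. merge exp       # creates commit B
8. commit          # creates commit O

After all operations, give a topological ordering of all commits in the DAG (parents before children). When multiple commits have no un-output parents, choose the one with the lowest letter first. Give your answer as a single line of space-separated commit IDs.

Answer: A C E K B O

Derivation:
After op 1 (branch): HEAD=main@A [main=A work=A]
After op 2 (checkout): HEAD=work@A [main=A work=A]
After op 3 (merge): HEAD=work@C [main=A work=C]
After op 4 (branch): HEAD=work@C [exp=C main=A work=C]
After op 5 (merge): HEAD=work@E [exp=C main=A work=E]
After op 6 (commit): HEAD=work@K [exp=C main=A work=K]
After op 7 (merge): HEAD=work@B [exp=C main=A work=B]
After op 8 (commit): HEAD=work@O [exp=C main=A work=O]
commit A: parents=[]
commit B: parents=['K', 'C']
commit C: parents=['A', 'A']
commit E: parents=['C', 'A']
commit K: parents=['E']
commit O: parents=['B']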